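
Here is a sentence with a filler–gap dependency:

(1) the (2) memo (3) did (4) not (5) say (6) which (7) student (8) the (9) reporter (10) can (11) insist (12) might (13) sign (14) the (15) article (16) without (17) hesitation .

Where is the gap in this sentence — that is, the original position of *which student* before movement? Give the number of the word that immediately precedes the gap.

11

Before movement: The reporter can insist which student might sign the article without hesitation.
'which student' functions as the subject of the clause embedded under 'insist'. Wh-movement fronts it, leaving a gap right after 'insist':
The memo did not say which student the reporter can insist ___ might sign the article without hesitation.
'insist' is word 11.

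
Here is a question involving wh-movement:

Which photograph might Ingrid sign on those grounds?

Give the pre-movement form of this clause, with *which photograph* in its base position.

Ingrid might sign which photograph on those grounds.

'which photograph' is the direct object of 'sign'. Fronting leaves a gap immediately after 'sign':
Which photograph might Ingrid sign ___ on those grounds?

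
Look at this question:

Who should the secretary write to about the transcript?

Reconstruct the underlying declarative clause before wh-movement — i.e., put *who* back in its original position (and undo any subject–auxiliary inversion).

The secretary should write to who about the transcript.

'who' functions as the object of the preposition 'to'. It moves to the left edge, and the trace sits right after 'to':
Who should the secretary write to ___ about the transcript?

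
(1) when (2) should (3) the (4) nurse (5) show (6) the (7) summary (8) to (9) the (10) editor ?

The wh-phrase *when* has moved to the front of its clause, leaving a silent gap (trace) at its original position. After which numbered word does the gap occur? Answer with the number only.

10

Before movement: The nurse should show the summary to the editor when.
'when' functions as the temporal adjunct. It moves to the left edge, and the trace sits right after 'editor':
When should the nurse show the summary to the editor ___?
'editor' is word 10.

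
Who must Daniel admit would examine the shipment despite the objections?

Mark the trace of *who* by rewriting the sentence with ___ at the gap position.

Pre-movement form: Daniel must admit who would examine the shipment despite the objections.
The filler 'who' is interpreted as the subject of the clause embedded under 'admit'. The gap is right after 'admit'.

Who must Daniel admit ___ would examine the shipment despite the objections?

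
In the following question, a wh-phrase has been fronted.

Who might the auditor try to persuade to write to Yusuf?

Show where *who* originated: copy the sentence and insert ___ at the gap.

Who might the auditor try to persuade ___ to write to Yusuf?

Underlying clause: The auditor might try to persuade who to write to Yusuf.
The filler 'who' is interpreted as the direct object of 'persuade'. The gap is right after 'persuade'.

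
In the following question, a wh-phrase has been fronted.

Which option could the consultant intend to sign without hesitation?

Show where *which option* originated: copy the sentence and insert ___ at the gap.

Pre-movement form: The consultant could intend to sign which option without hesitation.
The filler 'which option' is interpreted as the direct object of 'sign'. The gap is right after 'sign'.

Which option could the consultant intend to sign ___ without hesitation?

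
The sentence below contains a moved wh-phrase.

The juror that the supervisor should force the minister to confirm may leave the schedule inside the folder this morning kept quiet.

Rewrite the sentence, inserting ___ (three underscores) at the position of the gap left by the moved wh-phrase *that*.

The filler 'that' is interpreted as the subject of the clause embedded under 'confirm'. The gap is right after 'confirm'.

The juror that the supervisor should force the minister to confirm ___ may leave the schedule inside the folder this morning kept quiet.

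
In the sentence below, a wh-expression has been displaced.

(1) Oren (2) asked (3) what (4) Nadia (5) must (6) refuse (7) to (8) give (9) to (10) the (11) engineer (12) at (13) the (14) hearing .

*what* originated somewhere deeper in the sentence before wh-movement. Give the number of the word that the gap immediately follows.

8

Underlying clause: Nadia must refuse to give what to the engineer at the hearing.
The filler 'what' is interpreted as the direct object of 'give'. Wh-movement fronts it, leaving a gap right after 'give':
Oren asked what Nadia must refuse to give ___ to the engineer at the hearing.
'give' is word 8.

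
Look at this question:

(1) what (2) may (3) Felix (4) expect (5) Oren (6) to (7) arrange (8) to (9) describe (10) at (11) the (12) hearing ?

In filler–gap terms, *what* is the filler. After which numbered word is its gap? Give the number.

Pre-movement form: Felix may expect Oren to arrange to describe what at the hearing.
The filler 'what' is interpreted as the direct object of 'describe'. Fronting leaves a gap immediately after 'describe':
What may Felix expect Oren to arrange to describe ___ at the hearing?
'describe' is word 9.

9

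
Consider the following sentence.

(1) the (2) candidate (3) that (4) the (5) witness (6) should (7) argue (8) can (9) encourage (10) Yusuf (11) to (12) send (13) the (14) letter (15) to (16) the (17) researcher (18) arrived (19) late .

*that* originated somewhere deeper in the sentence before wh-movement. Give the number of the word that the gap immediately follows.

7

'that' functions as the subject of the clause embedded under 'argue'. Fronting leaves a gap immediately after 'argue':
The candidate that the witness should argue ___ can encourage Yusuf to send the letter to the researcher arrived late.
'argue' is word 7.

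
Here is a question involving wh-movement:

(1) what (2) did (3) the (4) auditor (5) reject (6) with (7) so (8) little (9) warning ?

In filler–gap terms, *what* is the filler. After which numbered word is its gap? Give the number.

5

In situ: The auditor did reject what with so little warning.
The filler 'what' is interpreted as the direct object of 'reject'. Fronting leaves a gap immediately after 'reject':
What did the auditor reject ___ with so little warning?
'reject' is word 5.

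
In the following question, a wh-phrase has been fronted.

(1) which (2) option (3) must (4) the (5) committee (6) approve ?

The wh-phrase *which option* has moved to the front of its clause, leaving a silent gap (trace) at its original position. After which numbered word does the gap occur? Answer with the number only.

6

Underlying clause: The committee must approve which option.
'which option' is the direct object of 'approve'. Wh-movement fronts it, leaving a gap right after 'approve':
Which option must the committee approve ___?
'approve' is word 6.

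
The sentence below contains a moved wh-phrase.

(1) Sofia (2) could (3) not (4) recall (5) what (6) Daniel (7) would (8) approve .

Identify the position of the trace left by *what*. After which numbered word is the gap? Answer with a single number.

Underlying clause: Daniel would approve what.
'what' is the direct object of 'approve'. It moves to the left edge, and the trace sits right after 'approve':
Sofia could not recall what Daniel would approve ___.
'approve' is word 8.

8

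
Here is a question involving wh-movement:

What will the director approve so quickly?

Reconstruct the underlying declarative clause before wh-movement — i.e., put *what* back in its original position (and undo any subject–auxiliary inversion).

'what' is the direct object of 'approve'. Fronting leaves a gap immediately after 'approve':
What will the director approve ___ so quickly?

The director will approve what so quickly.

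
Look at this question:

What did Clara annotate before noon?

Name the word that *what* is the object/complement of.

Pre-movement form: Clara did annotate what before noon.
'what' functions as the direct object of 'annotate'. It moves to the left edge, and the trace sits right after 'annotate':
What did Clara annotate ___ before noon?

annotate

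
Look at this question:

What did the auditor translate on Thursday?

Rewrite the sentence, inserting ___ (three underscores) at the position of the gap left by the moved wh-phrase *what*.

Underlying clause: The auditor did translate what on Thursday.
'what' functions as the direct object of 'translate'. The gap is right after 'translate'.

What did the auditor translate ___ on Thursday?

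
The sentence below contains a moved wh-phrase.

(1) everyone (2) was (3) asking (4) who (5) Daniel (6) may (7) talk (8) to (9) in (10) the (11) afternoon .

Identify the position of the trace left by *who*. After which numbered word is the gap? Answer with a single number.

8

Pre-movement form: Daniel may talk to who in the afternoon.
The filler 'who' is interpreted as the object of the preposition 'to'. It moves to the left edge, and the trace sits right after 'to':
Everyone was asking who Daniel may talk to ___ in the afternoon.
'to' is word 8.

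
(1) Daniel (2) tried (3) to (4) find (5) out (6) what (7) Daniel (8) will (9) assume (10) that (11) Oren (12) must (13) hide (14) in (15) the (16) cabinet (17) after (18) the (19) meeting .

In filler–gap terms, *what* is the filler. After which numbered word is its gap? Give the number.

Pre-movement form: Daniel will assume that Oren must hide what in the cabinet after the meeting.
The filler 'what' is interpreted as the direct object of 'hide'. Wh-movement fronts it, leaving a gap right after 'hide':
Daniel tried to find out what Daniel will assume that Oren must hide ___ in the cabinet after the meeting.
'hide' is word 13.

13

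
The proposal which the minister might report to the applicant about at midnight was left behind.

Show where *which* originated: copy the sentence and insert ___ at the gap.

'which' functions as the object of the preposition 'about'. The gap is right after 'about'.

The proposal which the minister might report to the applicant about ___ at midnight was left behind.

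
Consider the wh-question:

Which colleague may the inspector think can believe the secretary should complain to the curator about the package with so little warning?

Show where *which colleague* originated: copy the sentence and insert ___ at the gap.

Which colleague may the inspector think ___ can believe the secretary should complain to the curator about the package with so little warning?

Pre-movement form: The inspector may think which colleague can believe the secretary should complain to the curator about the package with so little warning.
The filler 'which colleague' is interpreted as the subject of the clause embedded under 'think'. The gap is right after 'think'.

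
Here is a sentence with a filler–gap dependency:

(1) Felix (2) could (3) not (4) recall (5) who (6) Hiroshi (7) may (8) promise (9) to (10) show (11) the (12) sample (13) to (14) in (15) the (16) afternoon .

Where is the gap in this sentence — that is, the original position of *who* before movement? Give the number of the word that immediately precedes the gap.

Underlying clause: Hiroshi may promise to show the sample to who in the afternoon.
'who' functions as the object of the preposition 'to' (recipient of 'show'). It moves to the left edge, and the trace sits right after 'to':
Felix could not recall who Hiroshi may promise to show the sample to ___ in the afternoon.
'to' is word 13.

13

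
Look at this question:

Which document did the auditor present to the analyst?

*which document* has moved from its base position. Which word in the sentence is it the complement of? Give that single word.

In situ: The auditor did present which document to the analyst.
'which document' functions as the direct object of 'present'. Fronting leaves a gap immediately after 'present':
Which document did the auditor present ___ to the analyst?

present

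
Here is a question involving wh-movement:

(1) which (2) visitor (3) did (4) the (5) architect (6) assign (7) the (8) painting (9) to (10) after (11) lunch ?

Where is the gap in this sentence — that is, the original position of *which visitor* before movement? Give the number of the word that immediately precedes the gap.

Underlying clause: The architect did assign the painting to which visitor after lunch.
'which visitor' is the object of the preposition 'to' (recipient of 'assign'). It moves to the left edge, and the trace sits right after 'to':
Which visitor did the architect assign the painting to ___ after lunch?
'to' is word 9.

9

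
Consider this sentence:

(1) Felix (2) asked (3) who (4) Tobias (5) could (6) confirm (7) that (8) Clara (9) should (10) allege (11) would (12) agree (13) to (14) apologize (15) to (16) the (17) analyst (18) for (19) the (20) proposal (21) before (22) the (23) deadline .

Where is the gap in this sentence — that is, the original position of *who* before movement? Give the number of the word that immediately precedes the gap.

Pre-movement form: Tobias could confirm that Clara should allege who would agree to apologize to the analyst for the proposal before the deadline.
'who' functions as the subject of the clause embedded under 'allege'. Fronting leaves a gap immediately after 'allege':
Felix asked who Tobias could confirm that Clara should allege ___ would agree to apologize to the analyst for the proposal before the deadline.
'allege' is word 10.

10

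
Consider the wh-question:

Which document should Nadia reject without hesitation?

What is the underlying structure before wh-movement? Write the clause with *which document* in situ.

Nadia should reject which document without hesitation.

'which document' is the direct object of 'reject'. It moves to the left edge, and the trace sits right after 'reject':
Which document should Nadia reject ___ without hesitation?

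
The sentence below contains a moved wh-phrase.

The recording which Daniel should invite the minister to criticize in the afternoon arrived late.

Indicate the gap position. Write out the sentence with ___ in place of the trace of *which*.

'which' functions as the direct object of 'criticize'. The gap is right after 'criticize'.

The recording which Daniel should invite the minister to criticize ___ in the afternoon arrived late.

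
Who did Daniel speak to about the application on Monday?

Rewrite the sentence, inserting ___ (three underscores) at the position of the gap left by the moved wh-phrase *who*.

Who did Daniel speak to ___ about the application on Monday?

In situ: Daniel did speak to who about the application on Monday.
The filler 'who' is interpreted as the object of the preposition 'to'. The gap is right after 'to'.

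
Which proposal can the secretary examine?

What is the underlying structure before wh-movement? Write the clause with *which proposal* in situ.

The secretary can examine which proposal.

The filler 'which proposal' is interpreted as the direct object of 'examine'. It moves to the left edge, and the trace sits right after 'examine':
Which proposal can the secretary examine ___?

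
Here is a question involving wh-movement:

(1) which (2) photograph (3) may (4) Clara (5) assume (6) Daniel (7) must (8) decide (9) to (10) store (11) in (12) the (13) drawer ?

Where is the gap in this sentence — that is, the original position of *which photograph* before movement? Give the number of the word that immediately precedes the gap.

10

Underlying clause: Clara may assume Daniel must decide to store which photograph in the drawer.
'which photograph' functions as the direct object of 'store'. Wh-movement fronts it, leaving a gap right after 'store':
Which photograph may Clara assume Daniel must decide to store ___ in the drawer?
'store' is word 10.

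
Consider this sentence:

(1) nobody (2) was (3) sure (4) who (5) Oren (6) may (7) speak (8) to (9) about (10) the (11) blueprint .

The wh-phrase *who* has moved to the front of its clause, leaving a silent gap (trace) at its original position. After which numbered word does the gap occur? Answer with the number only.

In situ: Oren may speak to who about the blueprint.
'who' functions as the object of the preposition 'to'. It moves to the left edge, and the trace sits right after 'to':
Nobody was sure who Oren may speak to ___ about the blueprint.
'to' is word 8.

8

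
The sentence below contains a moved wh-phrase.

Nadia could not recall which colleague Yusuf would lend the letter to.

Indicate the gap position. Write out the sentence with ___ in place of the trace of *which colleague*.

Nadia could not recall which colleague Yusuf would lend the letter to ___.

Pre-movement form: Yusuf would lend the letter to which colleague.
'which colleague' is the object of the preposition 'to' (recipient of 'lend'). The gap is right after 'to'.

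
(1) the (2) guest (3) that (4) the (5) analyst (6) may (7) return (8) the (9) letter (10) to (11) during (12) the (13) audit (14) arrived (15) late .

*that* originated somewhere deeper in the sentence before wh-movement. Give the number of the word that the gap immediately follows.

'that' is the object of the preposition 'to' (recipient of 'return'). Wh-movement fronts it, leaving a gap right after 'to':
The guest that the analyst may return the letter to ___ during the audit arrived late.
'to' is word 10.

10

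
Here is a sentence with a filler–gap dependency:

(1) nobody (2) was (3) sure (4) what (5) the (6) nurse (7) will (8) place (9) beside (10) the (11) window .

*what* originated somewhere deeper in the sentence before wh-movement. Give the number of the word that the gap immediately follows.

Pre-movement form: The nurse will place what beside the window.
'what' functions as the direct object of 'place'. It moves to the left edge, and the trace sits right after 'place':
Nobody was sure what the nurse will place ___ beside the window.
'place' is word 8.

8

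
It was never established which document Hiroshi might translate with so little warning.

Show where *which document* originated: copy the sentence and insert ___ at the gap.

It was never established which document Hiroshi might translate ___ with so little warning.

Pre-movement form: Hiroshi might translate which document with so little warning.
The filler 'which document' is interpreted as the direct object of 'translate'. The gap is right after 'translate'.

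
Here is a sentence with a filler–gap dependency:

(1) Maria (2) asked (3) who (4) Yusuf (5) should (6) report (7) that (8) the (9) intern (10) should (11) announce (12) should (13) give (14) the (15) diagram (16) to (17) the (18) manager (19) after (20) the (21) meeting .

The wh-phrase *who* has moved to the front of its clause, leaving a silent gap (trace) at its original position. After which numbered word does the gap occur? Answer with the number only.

Pre-movement form: Yusuf should report that the intern should announce who should give the diagram to the manager after the meeting.
The filler 'who' is interpreted as the subject of the clause embedded under 'announce'. It moves to the left edge, and the trace sits right after 'announce':
Maria asked who Yusuf should report that the intern should announce ___ should give the diagram to the manager after the meeting.
'announce' is word 11.

11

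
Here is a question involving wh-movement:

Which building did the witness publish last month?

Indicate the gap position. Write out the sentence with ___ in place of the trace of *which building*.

Which building did the witness publish ___ last month?

Before movement: The witness did publish which building last month.
'which building' functions as the direct object of 'publish'. The gap is right after 'publish'.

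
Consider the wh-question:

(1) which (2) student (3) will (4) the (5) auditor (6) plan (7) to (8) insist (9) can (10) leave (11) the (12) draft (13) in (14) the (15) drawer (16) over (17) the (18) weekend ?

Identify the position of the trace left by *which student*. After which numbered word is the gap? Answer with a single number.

Underlying clause: The auditor will plan to insist which student can leave the draft in the drawer over the weekend.
'which student' is the subject of the clause embedded under 'insist'. Wh-movement fronts it, leaving a gap right after 'insist':
Which student will the auditor plan to insist ___ can leave the draft in the drawer over the weekend?
'insist' is word 8.

8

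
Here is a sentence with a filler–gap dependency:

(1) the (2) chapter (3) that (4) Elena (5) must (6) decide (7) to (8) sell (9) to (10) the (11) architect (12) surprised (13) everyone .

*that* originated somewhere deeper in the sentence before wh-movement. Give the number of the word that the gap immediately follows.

8

'that' functions as the direct object of 'sell'. Wh-movement fronts it, leaving a gap right after 'sell':
The chapter that Elena must decide to sell ___ to the architect surprised everyone.
'sell' is word 8.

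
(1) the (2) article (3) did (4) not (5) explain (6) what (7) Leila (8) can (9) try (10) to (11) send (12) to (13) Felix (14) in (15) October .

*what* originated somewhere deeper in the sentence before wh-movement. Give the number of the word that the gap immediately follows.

11

In situ: Leila can try to send what to Felix in October.
The filler 'what' is interpreted as the direct object of 'send'. Fronting leaves a gap immediately after 'send':
The article did not explain what Leila can try to send ___ to Felix in October.
'send' is word 11.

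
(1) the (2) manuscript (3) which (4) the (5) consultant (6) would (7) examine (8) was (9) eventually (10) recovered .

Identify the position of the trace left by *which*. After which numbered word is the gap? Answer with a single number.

'which' functions as the direct object of 'examine'. It moves to the left edge, and the trace sits right after 'examine':
The manuscript which the consultant would examine ___ was eventually recovered.
'examine' is word 7.

7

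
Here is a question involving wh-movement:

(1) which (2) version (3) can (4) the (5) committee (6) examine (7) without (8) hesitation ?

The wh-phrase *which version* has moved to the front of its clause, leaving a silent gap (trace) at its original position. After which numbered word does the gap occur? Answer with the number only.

6

Underlying clause: The committee can examine which version without hesitation.
The filler 'which version' is interpreted as the direct object of 'examine'. Wh-movement fronts it, leaving a gap right after 'examine':
Which version can the committee examine ___ without hesitation?
'examine' is word 6.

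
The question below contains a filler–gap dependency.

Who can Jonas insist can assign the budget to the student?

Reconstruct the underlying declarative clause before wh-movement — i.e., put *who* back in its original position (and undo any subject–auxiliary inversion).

Jonas can insist who can assign the budget to the student.

'who' is the subject of the clause embedded under 'insist'. Wh-movement fronts it, leaving a gap right after 'insist':
Who can Jonas insist ___ can assign the budget to the student?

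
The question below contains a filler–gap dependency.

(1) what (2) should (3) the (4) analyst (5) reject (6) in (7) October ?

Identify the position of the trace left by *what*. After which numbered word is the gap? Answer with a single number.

In situ: The analyst should reject what in October.
The filler 'what' is interpreted as the direct object of 'reject'. It moves to the left edge, and the trace sits right after 'reject':
What should the analyst reject ___ in October?
'reject' is word 5.

5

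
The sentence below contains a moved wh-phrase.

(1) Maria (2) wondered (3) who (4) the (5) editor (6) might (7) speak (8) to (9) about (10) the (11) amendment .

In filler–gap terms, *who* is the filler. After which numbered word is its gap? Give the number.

Underlying clause: The editor might speak to who about the amendment.
'who' is the object of the preposition 'to'. Fronting leaves a gap immediately after 'to':
Maria wondered who the editor might speak to ___ about the amendment.
'to' is word 8.

8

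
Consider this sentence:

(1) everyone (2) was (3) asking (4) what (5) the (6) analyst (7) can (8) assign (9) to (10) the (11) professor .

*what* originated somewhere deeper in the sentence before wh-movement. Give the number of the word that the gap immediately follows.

Before movement: The analyst can assign what to the professor.
'what' is the direct object of 'assign'. Wh-movement fronts it, leaving a gap right after 'assign':
Everyone was asking what the analyst can assign ___ to the professor.
'assign' is word 8.

8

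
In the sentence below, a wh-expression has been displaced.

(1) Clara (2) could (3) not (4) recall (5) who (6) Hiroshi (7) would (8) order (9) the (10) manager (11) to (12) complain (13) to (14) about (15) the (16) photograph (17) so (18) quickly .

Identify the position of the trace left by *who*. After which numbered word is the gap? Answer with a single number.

Pre-movement form: Hiroshi would order the manager to complain to who about the photograph so quickly.
'who' functions as the object of the preposition 'to'. It moves to the left edge, and the trace sits right after 'to':
Clara could not recall who Hiroshi would order the manager to complain to ___ about the photograph so quickly.
'to' is word 13.

13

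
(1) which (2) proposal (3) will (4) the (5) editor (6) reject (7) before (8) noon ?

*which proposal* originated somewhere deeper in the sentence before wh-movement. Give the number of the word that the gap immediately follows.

6

Pre-movement form: The editor will reject which proposal before noon.
'which proposal' functions as the direct object of 'reject'. Wh-movement fronts it, leaving a gap right after 'reject':
Which proposal will the editor reject ___ before noon?
'reject' is word 6.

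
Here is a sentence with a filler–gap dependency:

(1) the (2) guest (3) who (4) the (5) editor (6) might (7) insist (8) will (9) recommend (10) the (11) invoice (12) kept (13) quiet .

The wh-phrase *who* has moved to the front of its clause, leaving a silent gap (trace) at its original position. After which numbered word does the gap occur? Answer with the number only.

The filler 'who' is interpreted as the subject of the clause embedded under 'insist'. Wh-movement fronts it, leaving a gap right after 'insist':
The guest who the editor might insist ___ will recommend the invoice kept quiet.
'insist' is word 7.

7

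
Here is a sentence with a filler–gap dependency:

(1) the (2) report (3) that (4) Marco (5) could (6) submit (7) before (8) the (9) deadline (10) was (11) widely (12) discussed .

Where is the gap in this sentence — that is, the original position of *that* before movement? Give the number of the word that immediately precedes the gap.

6

The filler 'that' is interpreted as the direct object of 'submit'. Fronting leaves a gap immediately after 'submit':
The report that Marco could submit ___ before the deadline was widely discussed.
'submit' is word 6.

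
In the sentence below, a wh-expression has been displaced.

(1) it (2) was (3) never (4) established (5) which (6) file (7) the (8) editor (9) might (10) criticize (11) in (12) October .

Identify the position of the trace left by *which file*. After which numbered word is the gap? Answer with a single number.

10

Before movement: The editor might criticize which file in October.
'which file' functions as the direct object of 'criticize'. Fronting leaves a gap immediately after 'criticize':
It was never established which file the editor might criticize ___ in October.
'criticize' is word 10.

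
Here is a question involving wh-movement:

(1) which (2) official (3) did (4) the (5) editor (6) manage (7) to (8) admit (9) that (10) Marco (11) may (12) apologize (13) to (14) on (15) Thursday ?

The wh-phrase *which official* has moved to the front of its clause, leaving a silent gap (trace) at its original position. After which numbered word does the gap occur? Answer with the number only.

In situ: The editor did manage to admit that Marco may apologize to which official on Thursday.
'which official' is the object of the preposition 'to'. Fronting leaves a gap immediately after 'to':
Which official did the editor manage to admit that Marco may apologize to ___ on Thursday?
'to' is word 13.

13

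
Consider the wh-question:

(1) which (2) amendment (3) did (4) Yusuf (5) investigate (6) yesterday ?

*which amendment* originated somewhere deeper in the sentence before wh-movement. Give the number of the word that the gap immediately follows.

Underlying clause: Yusuf did investigate which amendment yesterday.
'which amendment' is the direct object of 'investigate'. Fronting leaves a gap immediately after 'investigate':
Which amendment did Yusuf investigate ___ yesterday?
'investigate' is word 5.

5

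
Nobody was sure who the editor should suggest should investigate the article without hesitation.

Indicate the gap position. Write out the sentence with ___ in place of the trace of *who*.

Nobody was sure who the editor should suggest ___ should investigate the article without hesitation.

Before movement: The editor should suggest who should investigate the article without hesitation.
The filler 'who' is interpreted as the subject of the clause embedded under 'suggest'. The gap is right after 'suggest'.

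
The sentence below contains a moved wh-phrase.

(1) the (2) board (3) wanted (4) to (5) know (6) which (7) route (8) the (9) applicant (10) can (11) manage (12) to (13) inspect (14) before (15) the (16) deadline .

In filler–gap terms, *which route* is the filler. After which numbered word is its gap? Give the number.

Underlying clause: The applicant can manage to inspect which route before the deadline.
The filler 'which route' is interpreted as the direct object of 'inspect'. It moves to the left edge, and the trace sits right after 'inspect':
The board wanted to know which route the applicant can manage to inspect ___ before the deadline.
'inspect' is word 13.

13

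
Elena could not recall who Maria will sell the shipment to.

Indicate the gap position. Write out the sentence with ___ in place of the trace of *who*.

Pre-movement form: Maria will sell the shipment to who.
The filler 'who' is interpreted as the object of the preposition 'to' (recipient of 'sell'). The gap is right after 'to'.

Elena could not recall who Maria will sell the shipment to ___.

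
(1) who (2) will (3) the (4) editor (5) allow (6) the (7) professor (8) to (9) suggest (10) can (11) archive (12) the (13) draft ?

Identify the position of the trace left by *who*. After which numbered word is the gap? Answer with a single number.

Pre-movement form: The editor will allow the professor to suggest who can archive the draft.
'who' functions as the subject of the clause embedded under 'suggest'. It moves to the left edge, and the trace sits right after 'suggest':
Who will the editor allow the professor to suggest ___ can archive the draft?
'suggest' is word 9.

9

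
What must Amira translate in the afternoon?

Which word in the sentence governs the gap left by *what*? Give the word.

translate

Before movement: Amira must translate what in the afternoon.
'what' functions as the direct object of 'translate'. Wh-movement fronts it, leaving a gap right after 'translate':
What must Amira translate ___ in the afternoon?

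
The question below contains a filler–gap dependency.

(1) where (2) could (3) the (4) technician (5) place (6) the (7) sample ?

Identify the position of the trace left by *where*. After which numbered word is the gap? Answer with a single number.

7

Underlying clause: The technician could place the sample where.
'where' functions as the locative complement of 'place'. Fronting leaves a gap immediately after 'sample':
Where could the technician place the sample ___?
'sample' is word 7.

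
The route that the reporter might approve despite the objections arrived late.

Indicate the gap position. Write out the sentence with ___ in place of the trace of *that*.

The route that the reporter might approve ___ despite the objections arrived late.

'that' functions as the direct object of 'approve'. The gap is right after 'approve'.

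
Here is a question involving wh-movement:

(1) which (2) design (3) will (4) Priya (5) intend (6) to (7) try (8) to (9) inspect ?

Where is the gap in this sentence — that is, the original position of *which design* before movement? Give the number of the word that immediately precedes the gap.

9

Pre-movement form: Priya will intend to try to inspect which design.
'which design' is the direct object of 'inspect'. Wh-movement fronts it, leaving a gap right after 'inspect':
Which design will Priya intend to try to inspect ___?
'inspect' is word 9.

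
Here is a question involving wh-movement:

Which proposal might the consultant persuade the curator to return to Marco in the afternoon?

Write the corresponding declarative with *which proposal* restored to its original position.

The consultant might persuade the curator to return which proposal to Marco in the afternoon.

'which proposal' functions as the direct object of 'return'. Fronting leaves a gap immediately after 'return':
Which proposal might the consultant persuade the curator to return ___ to Marco in the afternoon?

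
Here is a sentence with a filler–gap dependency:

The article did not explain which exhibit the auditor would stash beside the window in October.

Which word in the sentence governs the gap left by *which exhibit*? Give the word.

Before movement: The auditor would stash which exhibit beside the window in October.
'which exhibit' is the direct object of 'stash'. Wh-movement fronts it, leaving a gap right after 'stash':
The article did not explain which exhibit the auditor would stash ___ beside the window in October.

stash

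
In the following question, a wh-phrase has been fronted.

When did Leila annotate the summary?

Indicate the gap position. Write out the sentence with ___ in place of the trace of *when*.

In situ: Leila did annotate the summary when.
'when' functions as the temporal adjunct. The gap is right after 'summary'.

When did Leila annotate the summary ___?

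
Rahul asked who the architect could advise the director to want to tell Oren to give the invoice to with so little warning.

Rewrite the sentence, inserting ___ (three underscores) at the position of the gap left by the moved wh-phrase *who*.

Rahul asked who the architect could advise the director to want to tell Oren to give the invoice to ___ with so little warning.

Pre-movement form: The architect could advise the director to want to tell Oren to give the invoice to who with so little warning.
The filler 'who' is interpreted as the object of the preposition 'to' (recipient of 'give'). The gap is right after 'to'.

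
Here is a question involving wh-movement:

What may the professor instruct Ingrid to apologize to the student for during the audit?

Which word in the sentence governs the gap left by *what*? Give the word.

Pre-movement form: The professor may instruct Ingrid to apologize to the student for what during the audit.
'what' is the object of the preposition 'for'. Wh-movement fronts it, leaving a gap right after 'for':
What may the professor instruct Ingrid to apologize to the student for ___ during the audit?

for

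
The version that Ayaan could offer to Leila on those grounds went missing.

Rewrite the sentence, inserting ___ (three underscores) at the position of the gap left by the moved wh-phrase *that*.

'that' is the direct object of 'offer'. The gap is right after 'offer'.

The version that Ayaan could offer ___ to Leila on those grounds went missing.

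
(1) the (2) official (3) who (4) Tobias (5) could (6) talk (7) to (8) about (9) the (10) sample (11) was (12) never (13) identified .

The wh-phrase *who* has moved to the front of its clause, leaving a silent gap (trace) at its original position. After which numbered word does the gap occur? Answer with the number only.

7

The filler 'who' is interpreted as the object of the preposition 'to'. Fronting leaves a gap immediately after 'to':
The official who Tobias could talk to ___ about the sample was never identified.
'to' is word 7.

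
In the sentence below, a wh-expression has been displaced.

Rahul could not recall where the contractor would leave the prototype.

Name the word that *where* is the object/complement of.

leave

Before movement: The contractor would leave the prototype where.
The filler 'where' is interpreted as the locative complement of 'leave'. Wh-movement fronts it, leaving a gap right after 'prototype':
Rahul could not recall where the contractor would leave the prototype ___.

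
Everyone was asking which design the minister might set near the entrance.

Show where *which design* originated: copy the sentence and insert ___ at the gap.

Everyone was asking which design the minister might set ___ near the entrance.

Before movement: The minister might set which design near the entrance.
The filler 'which design' is interpreted as the direct object of 'set'. The gap is right after 'set'.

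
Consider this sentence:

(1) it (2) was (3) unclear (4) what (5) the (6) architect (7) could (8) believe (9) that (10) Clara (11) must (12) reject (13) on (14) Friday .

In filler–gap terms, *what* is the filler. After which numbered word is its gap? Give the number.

Underlying clause: The architect could believe that Clara must reject what on Friday.
The filler 'what' is interpreted as the direct object of 'reject'. It moves to the left edge, and the trace sits right after 'reject':
It was unclear what the architect could believe that Clara must reject ___ on Friday.
'reject' is word 12.

12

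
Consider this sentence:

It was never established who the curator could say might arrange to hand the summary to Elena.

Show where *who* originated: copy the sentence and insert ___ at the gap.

It was never established who the curator could say ___ might arrange to hand the summary to Elena.

In situ: The curator could say who might arrange to hand the summary to Elena.
The filler 'who' is interpreted as the subject of the clause embedded under 'say'. The gap is right after 'say'.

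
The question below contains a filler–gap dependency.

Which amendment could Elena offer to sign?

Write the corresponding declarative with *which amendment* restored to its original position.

Elena could offer to sign which amendment.

'which amendment' is the direct object of 'sign'. It moves to the left edge, and the trace sits right after 'sign':
Which amendment could Elena offer to sign ___?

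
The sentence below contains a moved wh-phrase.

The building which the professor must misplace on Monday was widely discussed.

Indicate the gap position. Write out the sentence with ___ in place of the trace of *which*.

The building which the professor must misplace ___ on Monday was widely discussed.

The filler 'which' is interpreted as the direct object of 'misplace'. The gap is right after 'misplace'.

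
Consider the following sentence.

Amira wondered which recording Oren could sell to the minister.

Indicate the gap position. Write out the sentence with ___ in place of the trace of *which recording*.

In situ: Oren could sell which recording to the minister.
'which recording' is the direct object of 'sell'. The gap is right after 'sell'.

Amira wondered which recording Oren could sell ___ to the minister.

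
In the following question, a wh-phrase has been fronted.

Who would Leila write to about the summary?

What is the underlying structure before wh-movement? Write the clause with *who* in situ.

Leila would write to who about the summary.

'who' functions as the object of the preposition 'to'. It moves to the left edge, and the trace sits right after 'to':
Who would Leila write to ___ about the summary?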